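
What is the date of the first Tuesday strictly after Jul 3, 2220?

July 4, 2220

Jul 3, 2220 is a Monday.
From Monday to the next Tuesday is 1 day.
Jul 3, 2220 + 1 = Jul 4, 2220.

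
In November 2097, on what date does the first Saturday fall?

November 2, 2097

November 1, 2097 is a Friday.
The first Saturday is therefore November 2 (1 days later).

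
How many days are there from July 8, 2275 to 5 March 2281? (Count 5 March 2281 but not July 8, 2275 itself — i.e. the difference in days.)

2067

Jul 8, 2275 → Jul 8, 2276: 366 days (Feb 29, 2276 is in that span).
Jul 8, 2276 → Jul 8, 2277: 365 days.
Jul 8, 2277 → Jul 8, 2278: 365 days.
Jul 8, 2278 → Jul 8, 2279: 365 days.
Jul 8, 2279 → Jul 8, 2280: 366 days (Feb 29, 2280 is in that span).
Jul 8, 2280 → Aug 8, 2280: 31 days (July has 31).
Aug 8, 2280 → Sep 8, 2280: 31 days (August has 31).
Sep 8, 2280 → Oct 8, 2280: 30 days (September has 30).
Oct 8, 2280 → Nov 8, 2280: 31 days (October has 31).
Nov 8, 2280 → Dec 8, 2280: 30 days (November has 30).
Dec 8, 2280 → Jan 8, 2281: 31 days (December has 31).
Jan 8, 2281 → Feb 8, 2281: 31 days (January has 31).
Feb 8, 2281 → Mar 5, 2281: 25 days.
Total: 2067 days.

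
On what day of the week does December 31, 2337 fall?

Friday

Doomsday rule: the anchor day for the 2300s is Wednesday. For year 37: 37÷12 = 3 r 1, and 1÷4 = 0, so 3+1+0 = 4.
Wednesday + 4 ≡ Sunday — that's 2337's doomsday.
In December the doomsday date is Dec 12.
Dec 31 is 19 days after Dec 12; 19 mod 7 = 5, so Sunday + 5 = Friday.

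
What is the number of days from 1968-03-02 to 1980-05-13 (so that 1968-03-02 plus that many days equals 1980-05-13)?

Mar 2, 1968 → Mar 2, 1969: 365 days.
Mar 2, 1969 → Mar 2, 1970: 365 days.
Mar 2, 1970 → Mar 2, 1971: 365 days.
Mar 2, 1971 → Mar 2, 1972: 366 days (Feb 29, 1972 is in that span).
Mar 2, 1972 → Mar 2, 1973: 365 days.
Mar 2, 1973 → Mar 2, 1974: 365 days.
Mar 2, 1974 → Mar 2, 1975: 365 days.
Mar 2, 1975 → Mar 2, 1976: 366 days (Feb 29, 1976 is in that span).
Mar 2, 1976 → Mar 2, 1977: 365 days.
Mar 2, 1977 → Mar 2, 1978: 365 days.
Mar 2, 1978 → Mar 2, 1979: 365 days.
Mar 2, 1979 → Mar 2, 1980: 366 days (Feb 29, 1980 is in that span).
Mar 2, 1980 → Apr 2, 1980: 31 days (March has 31).
Apr 2, 1980 → May 2, 1980: 30 days (April has 30).
May 2, 1980 → May 13, 1980: 11 days.
Total: 4455 days.

4455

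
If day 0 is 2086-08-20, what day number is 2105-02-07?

Aug 20, 2086 → Aug 20, 2087: 365 days.
Aug 20, 2087 → Aug 20, 2088: 366 days (Feb 29, 2088 is in that span).
Aug 20, 2088 → Aug 20, 2089: 365 days.
Aug 20, 2089 → Aug 20, 2090: 365 days.
Aug 20, 2090 → Aug 20, 2091: 365 days.
Aug 20, 2091 → Aug 20, 2092: 366 days (Feb 29, 2092 is in that span).
Aug 20, 2092 → Aug 20, 2093: 365 days.
Aug 20, 2093 → Aug 20, 2094: 365 days.
Aug 20, 2094 → Aug 20, 2095: 365 days.
Aug 20, 2095 → Aug 20, 2096: 366 days (Feb 29, 2096 is in that span).
Aug 20, 2096 → Aug 20, 2097: 365 days.
Aug 20, 2097 → Aug 20, 2098: 365 days.
Aug 20, 2098 → Aug 20, 2099: 365 days.
Aug 20, 2099 → Aug 20, 2100: 365 days.
Aug 20, 2100 → Aug 20, 2101: 365 days.
Aug 20, 2101 → Aug 20, 2102: 365 days.
Aug 20, 2102 → Aug 20, 2103: 365 days.
Aug 20, 2103 → Aug 20, 2104: 366 days (Feb 29, 2104 is in that span).
Aug 20, 2104 → Sep 20, 2104: 31 days (August has 31).
Sep 20, 2104 → Oct 20, 2104: 30 days (September has 30).
Oct 20, 2104 → Nov 20, 2104: 31 days (October has 31).
Nov 20, 2104 → Dec 20, 2104: 30 days (November has 30).
Dec 20, 2104 → Jan 20, 2105: 31 days (December has 31).
Jan 20, 2105 → Feb 7, 2105: 18 days.
Total: 6745 days.

6745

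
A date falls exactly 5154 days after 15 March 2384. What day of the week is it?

Saturday

First find the weekday of Mar 15, 2384. Doomsday rule: the anchor day for the 2300s is Wednesday. For year 84: 84÷12 = 7 r 0, and 0÷4 = 0, so 7+0+0 = 7.
Wednesday + 7 ≡ Wednesday — that's 2384's doomsday.
In March the doomsday date is Mar 14.
Mar 15 is 1 day after Mar 14; 1 mod 7 = 1, so Wednesday + 1 = Thursday.
5154 mod 7 = 2, so 5154 days after a Thursday is Thursday + 2 = Saturday.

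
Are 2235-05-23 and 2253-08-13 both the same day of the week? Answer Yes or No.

Yes

From May 23, 2235 to Aug 13, 2253 is 6657 days.
6657 mod 7 = 0, so they are the same weekday.
(May 23, 2235 is a Saturday; Aug 13, 2253 is a Saturday.)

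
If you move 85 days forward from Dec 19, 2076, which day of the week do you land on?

First find the weekday of Dec 19, 2076. Doomsday rule: the anchor day for the 2000s is Tuesday. For year 76: 76÷12 = 6 r 4, and 4÷4 = 1, so 6+4+1 = 11.
Tuesday + 11 ≡ Saturday — that's 2076's doomsday.
In December the doomsday date is Dec 12.
Dec 19 is 7 days after Dec 12; 7 mod 7 = 0, so Saturday + 0 = Saturday.
85 mod 7 = 1, so 85 days after a Saturday is Saturday + 1 = Sunday.

Sunday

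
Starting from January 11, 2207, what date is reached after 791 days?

March 12, 2209

+365 (one year) → Jan 11, 2208 (426 left).
+366 (one year; includes Feb 29, 2208) → Jan 11, 2209 (60 left).
Jan has 31 days: +21 → Feb 1, 2209 (39 left).
Feb has 28 days: +28 → Mar 1, 2209 (11 left).
+11 → Mar 12, 2209.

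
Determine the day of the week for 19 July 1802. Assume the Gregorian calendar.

Doomsday rule: the anchor day for the 1800s is Friday. For year 02: 2÷12 = 0 r 2, and 2÷4 = 0, so 0+2+0 = 2.
Friday + 2 ≡ Sunday — that's 1802's doomsday.
In July the doomsday date is Jul 11.
Jul 19 is 8 days after Jul 11; 8 mod 7 = 1, so Sunday + 1 = Monday.

Monday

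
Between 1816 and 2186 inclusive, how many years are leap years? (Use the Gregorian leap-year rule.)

91

Multiples of 4 in [1816,2186]: 93.
Of those, multiples of 100: 3 (not leap unless ÷400).
Multiples of 400: 1.
Leap years = 93 − 3 + 1 = 91.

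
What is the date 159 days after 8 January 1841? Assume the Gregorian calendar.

Jan has 31 days: +24 → Feb 1, 1841 (135 left).
Feb has 28 days: +28 → Mar 1, 1841 (107 left).
Mar has 31 days: +31 → Apr 1, 1841 (76 left).
Apr has 30 days: +30 → May 1, 1841 (46 left).
May has 31 days: +31 → Jun 1, 1841 (15 left).
+15 → Jun 16, 1841.

June 16, 1841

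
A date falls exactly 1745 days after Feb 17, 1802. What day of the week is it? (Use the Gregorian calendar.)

Feb 17, 1802 is a Wednesday.
1745 mod 7 = 2, so 1745 days after a Wednesday is Wednesday + 2 = Friday.

Friday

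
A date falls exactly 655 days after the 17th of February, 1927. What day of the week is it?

Monday

First find the weekday of Feb 17, 1927. Doomsday rule: the anchor day for the 1900s is Wednesday. For year 27: 27÷12 = 2 r 3, and 3÷4 = 0, so 2+3+0 = 5.
Wednesday + 5 ≡ Monday — that's 1927's doomsday.
In February the doomsday date is Feb 28 (1927 is not a leap year).
Feb 17 is 11 days before Feb 28; 11 mod 7 = 4, so Monday − 4 = Thursday.
655 mod 7 = 4, so 655 days after a Thursday is Thursday + 4 = Monday.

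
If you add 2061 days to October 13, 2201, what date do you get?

June 5, 2207

+365 (one year) → Oct 13, 2202 (1696 left).
+365 (one year) → Oct 13, 2203 (1331 left).
+366 (one year; includes Feb 29, 2204) → Oct 13, 2204 (965 left).
+365 (one year) → Oct 13, 2205 (600 left).
+365 (one year) → Oct 13, 2206 (235 left).
Oct has 31 days: +19 → Nov 1, 2206 (216 left).
Nov has 30 days: +30 → Dec 1, 2206 (186 left).
Dec has 31 days: +31 → Jan 1, 2207 (155 left).
Jan has 31 days: +31 → Feb 1, 2207 (124 left).
Feb has 28 days: +28 → Mar 1, 2207 (96 left).
Mar has 31 days: +31 → Apr 1, 2207 (65 left).
Apr has 30 days: +30 → May 1, 2207 (35 left).
May has 31 days: +31 → Jun 1, 2207 (4 left).
+4 → Jun 5, 2207.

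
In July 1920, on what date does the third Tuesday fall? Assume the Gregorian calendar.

July 1, 1920 is a Thursday.
The first Tuesday is therefore July 6 (5 days later).
The third Tuesday is 6 + 2×7 = July 20.

July 20, 1920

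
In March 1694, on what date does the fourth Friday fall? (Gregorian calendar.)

March 26, 1694

March 1, 1694 is a Monday.
The first Friday is therefore March 5 (4 days later).
The fourth Friday is 5 + 3×7 = March 26.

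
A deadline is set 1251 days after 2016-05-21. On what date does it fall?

+365 (one year) → May 21, 2017 (886 left).
+365 (one year) → May 21, 2018 (521 left).
+365 (one year) → May 21, 2019 (156 left).
May has 31 days: +11 → Jun 1, 2019 (145 left).
Jun has 30 days: +30 → Jul 1, 2019 (115 left).
Jul has 31 days: +31 → Aug 1, 2019 (84 left).
Aug has 31 days: +31 → Sep 1, 2019 (53 left).
Sep has 30 days: +30 → Oct 1, 2019 (23 left).
+23 → Oct 24, 2019.

October 24, 2019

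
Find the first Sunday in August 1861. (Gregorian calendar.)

August 4, 1861

August 1, 1861 is a Thursday.
The first Sunday is therefore August 4 (3 days later).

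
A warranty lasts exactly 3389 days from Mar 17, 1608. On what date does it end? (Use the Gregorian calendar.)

+365 (one year) → Mar 17, 1609 (3024 left).
+365 (one year) → Mar 17, 1610 (2659 left).
+365 (one year) → Mar 17, 1611 (2294 left).
+366 (one year; includes Feb 29, 1612) → Mar 17, 1612 (1928 left).
+365 (one year) → Mar 17, 1613 (1563 left).
+365 (one year) → Mar 17, 1614 (1198 left).
+365 (one year) → Mar 17, 1615 (833 left).
+366 (one year; includes Feb 29, 1616) → Mar 17, 1616 (467 left).
+365 (one year) → Mar 17, 1617 (102 left).
Mar has 31 days: +15 → Apr 1, 1617 (87 left).
Apr has 30 days: +30 → May 1, 1617 (57 left).
May has 31 days: +31 → Jun 1, 1617 (26 left).
+26 → Jun 27, 1617.

June 27, 1617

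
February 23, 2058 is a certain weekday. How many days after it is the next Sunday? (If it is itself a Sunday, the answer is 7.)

1

Feb 23, 2058 is a Saturday.
From Saturday to the next Sunday is 1 day.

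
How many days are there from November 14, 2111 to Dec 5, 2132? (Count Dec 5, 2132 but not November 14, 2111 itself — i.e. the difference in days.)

Nov 14, 2111 → Nov 14, 2112: 366 days (Feb 29, 2112 is in that span).
Nov 14, 2112 → Nov 14, 2113: 365 days.
Nov 14, 2113 → Nov 14, 2114: 365 days.
Nov 14, 2114 → Nov 14, 2115: 365 days.
Nov 14, 2115 → Nov 14, 2116: 366 days (Feb 29, 2116 is in that span).
Nov 14, 2116 → Nov 14, 2117: 365 days.
Nov 14, 2117 → Nov 14, 2118: 365 days.
Nov 14, 2118 → Nov 14, 2119: 365 days.
Nov 14, 2119 → Nov 14, 2120: 366 days (Feb 29, 2120 is in that span).
Nov 14, 2120 → Nov 14, 2121: 365 days.
Nov 14, 2121 → Nov 14, 2122: 365 days.
Nov 14, 2122 → Nov 14, 2123: 365 days.
Nov 14, 2123 → Nov 14, 2124: 366 days (Feb 29, 2124 is in that span).
Nov 14, 2124 → Nov 14, 2125: 365 days.
Nov 14, 2125 → Nov 14, 2126: 365 days.
Nov 14, 2126 → Nov 14, 2127: 365 days.
Nov 14, 2127 → Nov 14, 2128: 366 days (Feb 29, 2128 is in that span).
Nov 14, 2128 → Nov 14, 2129: 365 days.
Nov 14, 2129 → Nov 14, 2130: 365 days.
Nov 14, 2130 → Nov 14, 2131: 365 days.
Nov 14, 2131 → Dec 14, 2131: 30 days (November has 30).
Dec 14, 2131 → Jan 14, 2132: 31 days (December has 31).
Jan 14, 2132 → Feb 14, 2132: 31 days (January has 31).
Feb 14, 2132 → Mar 14, 2132: 29 days (February has 29).
Mar 14, 2132 → Apr 14, 2132: 31 days (March has 31).
Apr 14, 2132 → May 14, 2132: 30 days (April has 30).
May 14, 2132 → Jun 14, 2132: 31 days (May has 31).
Jun 14, 2132 → Jul 14, 2132: 30 days (June has 30).
Jul 14, 2132 → Aug 14, 2132: 31 days (July has 31).
Aug 14, 2132 → Sep 14, 2132: 31 days (August has 31).
Sep 14, 2132 → Oct 14, 2132: 30 days (September has 30).
Oct 14, 2132 → Nov 14, 2132: 31 days (October has 31).
Nov 14, 2132 → Dec 5, 2132: 21 days.
Total: 7692 days.

7692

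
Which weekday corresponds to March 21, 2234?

Friday

Doomsday rule: the anchor day for the 2200s is Friday. For year 34: 34÷12 = 2 r 10, and 10÷4 = 2, so 2+10+2 = 14.
Friday + 14 ≡ Friday — that's 2234's doomsday.
In March the doomsday date is Mar 14.
Mar 21 is 7 days after Mar 14; 7 mod 7 = 0, so Friday + 0 = Friday.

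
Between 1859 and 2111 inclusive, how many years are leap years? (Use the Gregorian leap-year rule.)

Multiples of 4 in [1859,2111]: 63.
Of those, multiples of 100: 3 (not leap unless ÷400).
Multiples of 400: 1.
Leap years = 63 − 3 + 1 = 61.

61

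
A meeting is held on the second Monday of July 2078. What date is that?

July 1, 2078 is a Friday.
The first Monday is therefore July 4 (3 days later).
The second Monday is 4 + 1×7 = July 11.

July 11, 2078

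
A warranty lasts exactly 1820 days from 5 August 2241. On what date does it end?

+365 (one year) → Aug 5, 2242 (1455 left).
+365 (one year) → Aug 5, 2243 (1090 left).
+366 (one year; includes Feb 29, 2244) → Aug 5, 2244 (724 left).
+365 (one year) → Aug 5, 2245 (359 left).
Aug has 31 days: +27 → Sep 1, 2245 (332 left).
Sep has 30 days: +30 → Oct 1, 2245 (302 left).
Oct has 31 days: +31 → Nov 1, 2245 (271 left).
Nov has 30 days: +30 → Dec 1, 2245 (241 left).
Dec has 31 days: +31 → Jan 1, 2246 (210 left).
Jan has 31 days: +31 → Feb 1, 2246 (179 left).
Feb has 28 days: +28 → Mar 1, 2246 (151 left).
Mar has 31 days: +31 → Apr 1, 2246 (120 left).
Apr has 30 days: +30 → May 1, 2246 (90 left).
May has 31 days: +31 → Jun 1, 2246 (59 left).
Jun has 30 days: +30 → Jul 1, 2246 (29 left).
+29 → Jul 30, 2246.

July 30, 2246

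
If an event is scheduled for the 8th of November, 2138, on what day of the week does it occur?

Saturday

Doomsday rule: the anchor day for the 2100s is Sunday. For year 38: 38÷12 = 3 r 2, and 2÷4 = 0, so 3+2+0 = 5.
Sunday + 5 ≡ Friday — that's 2138's doomsday.
In November the doomsday date is Nov 7.
Nov 8 is 1 day after Nov 7; 1 mod 7 = 1, so Friday + 1 = Saturday.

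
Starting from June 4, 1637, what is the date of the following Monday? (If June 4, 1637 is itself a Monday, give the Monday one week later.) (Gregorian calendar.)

June 8, 1637

Jun 4, 1637 is a Thursday.
From Thursday to the next Monday is 4 days.
Jun 4, 1637 + 4 = Jun 8, 1637.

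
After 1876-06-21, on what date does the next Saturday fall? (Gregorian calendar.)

June 24, 1876

Jun 21, 1876 is a Wednesday.
From Wednesday to the next Saturday is 3 days.
Jun 21, 1876 + 3 = Jun 24, 1876.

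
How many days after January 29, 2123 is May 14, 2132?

3393

Jan 29, 2123 → Jan 29, 2124: 365 days.
Jan 29, 2124 → Jan 29, 2125: 366 days (Feb 29, 2124 is in that span).
Jan 29, 2125 → Jan 29, 2126: 365 days.
Jan 29, 2126 → Jan 29, 2127: 365 days.
Jan 29, 2127 → Jan 29, 2128: 365 days.
Jan 29, 2128 → Jan 29, 2129: 366 days (Feb 29, 2128 is in that span).
Jan 29, 2129 → Jan 29, 2130: 365 days.
Jan 29, 2130 → Jan 29, 2131: 365 days.
Jan 29, 2131 → Jan 29, 2132: 365 days.
Jan 29, 2132 → Feb 29, 2132: 31 days (January has 31).
Feb 29, 2132 → Mar 29, 2132: 29 days (February has 29).
Mar 29, 2132 → Apr 29, 2132: 31 days (March has 31).
Apr 29, 2132 → May 14, 2132: 15 days.
Total: 3393 days.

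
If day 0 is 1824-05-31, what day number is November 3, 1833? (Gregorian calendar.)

May 31, 1824 → May 31, 1825: 365 days.
May 31, 1825 → May 31, 1826: 365 days.
May 31, 1826 → May 31, 1827: 365 days.
May 31, 1827 → May 31, 1828: 366 days (Feb 29, 1828 is in that span).
May 31, 1828 → May 31, 1829: 365 days.
May 31, 1829 → May 31, 1830: 365 days.
May 31, 1830 → May 31, 1831: 365 days.
May 31, 1831 → May 31, 1832: 366 days (Feb 29, 1832 is in that span).
May 31, 1832 → May 31, 1833: 365 days.
May 31, 1833 → Jun 30, 1833: 30 days (May has 31).
Jun 30, 1833 → Jul 30, 1833: 30 days (June has 30).
Jul 30, 1833 → Aug 30, 1833: 31 days (July has 31).
Aug 30, 1833 → Sep 30, 1833: 31 days (August has 31).
Sep 30, 1833 → Oct 30, 1833: 30 days (September has 30).
Oct 30, 1833 → Nov 3, 1833: 4 days.
Total: 3443 days.

3443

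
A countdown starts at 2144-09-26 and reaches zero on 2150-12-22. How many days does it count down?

Sep 26, 2144 → Sep 26, 2145: 365 days.
Sep 26, 2145 → Sep 26, 2146: 365 days.
Sep 26, 2146 → Sep 26, 2147: 365 days.
Sep 26, 2147 → Sep 26, 2148: 366 days (Feb 29, 2148 is in that span).
Sep 26, 2148 → Sep 26, 2149: 365 days.
Sep 26, 2149 → Sep 26, 2150: 365 days.
Sep 26, 2150 → Oct 26, 2150: 30 days (September has 30).
Oct 26, 2150 → Nov 26, 2150: 31 days (October has 31).
Nov 26, 2150 → Dec 22, 2150: 26 days.
Total: 2278 days.

2278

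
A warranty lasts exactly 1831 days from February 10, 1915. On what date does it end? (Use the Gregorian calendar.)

February 15, 1920

+365 (one year) → Feb 10, 1916 (1466 left).
+366 (one year; includes Feb 29, 1916) → Feb 10, 1917 (1100 left).
+365 (one year) → Feb 10, 1918 (735 left).
+365 (one year) → Feb 10, 1919 (370 left).
Feb has 28 days: +19 → Mar 1, 1919 (351 left).
Mar has 31 days: +31 → Apr 1, 1919 (320 left).
Apr has 30 days: +30 → May 1, 1919 (290 left).
May has 31 days: +31 → Jun 1, 1919 (259 left).
Jun has 30 days: +30 → Jul 1, 1919 (229 left).
Jul has 31 days: +31 → Aug 1, 1919 (198 left).
Aug has 31 days: +31 → Sep 1, 1919 (167 left).
Sep has 30 days: +30 → Oct 1, 1919 (137 left).
Oct has 31 days: +31 → Nov 1, 1919 (106 left).
Nov has 30 days: +30 → Dec 1, 1919 (76 left).
Dec has 31 days: +31 → Jan 1, 1920 (45 left).
Jan has 31 days: +31 → Feb 1, 1920 (14 left).
+14 → Feb 15, 1920.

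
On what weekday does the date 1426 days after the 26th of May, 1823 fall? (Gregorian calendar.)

May 26, 1823 is a Monday.
1426 mod 7 = 5, so 1426 days after a Monday is Monday + 5 = Saturday.

Saturday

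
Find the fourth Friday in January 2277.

January 1, 2277 is a Monday.
The first Friday is therefore January 5 (4 days later).
The fourth Friday is 5 + 3×7 = January 26.

January 26, 2277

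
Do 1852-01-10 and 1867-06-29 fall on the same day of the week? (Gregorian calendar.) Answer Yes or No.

Yes

From Jan 10, 1852 to Jun 29, 1867 is 5649 days.
5649 mod 7 = 0, so they are the same weekday.
(Jan 10, 1852 is a Saturday; Jun 29, 1867 is a Saturday.)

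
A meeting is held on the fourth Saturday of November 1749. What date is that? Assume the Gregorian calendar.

November 1, 1749 is a Saturday.
The first Saturday is therefore November 1 (same day).
The fourth Saturday is 1 + 3×7 = November 22.

November 22, 1749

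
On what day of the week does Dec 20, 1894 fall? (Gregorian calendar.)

Doomsday rule: the anchor day for the 1800s is Friday. For year 94: 94÷12 = 7 r 10, and 10÷4 = 2, so 7+10+2 = 19.
Friday + 19 ≡ Wednesday — that's 1894's doomsday.
In December the doomsday date is Dec 12.
Dec 20 is 8 days after Dec 12; 8 mod 7 = 1, so Wednesday + 1 = Thursday.

Thursday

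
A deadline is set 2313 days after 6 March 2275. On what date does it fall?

+366 (one year; includes Feb 29, 2276) → Mar 6, 2276 (1947 left).
+365 (one year) → Mar 6, 2277 (1582 left).
+365 (one year) → Mar 6, 2278 (1217 left).
+365 (one year) → Mar 6, 2279 (852 left).
+366 (one year; includes Feb 29, 2280) → Mar 6, 2280 (486 left).
+365 (one year) → Mar 6, 2281 (121 left).
Mar has 31 days: +26 → Apr 1, 2281 (95 left).
Apr has 30 days: +30 → May 1, 2281 (65 left).
May has 31 days: +31 → Jun 1, 2281 (34 left).
Jun has 30 days: +30 → Jul 1, 2281 (4 left).
+4 → Jul 5, 2281.

July 5, 2281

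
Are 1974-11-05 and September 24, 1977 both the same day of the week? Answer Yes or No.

No

From Nov 5, 1974 to Sep 24, 1977 is 1054 days.
1054 mod 7 = 4, so they are different weekdays.
(Nov 5, 1974 is a Tuesday; Sep 24, 1977 is a Saturday.)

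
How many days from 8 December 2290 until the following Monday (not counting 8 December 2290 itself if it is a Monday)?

Dec 8, 2290 is a Monday.
From Monday to the next Monday is 7 days.

7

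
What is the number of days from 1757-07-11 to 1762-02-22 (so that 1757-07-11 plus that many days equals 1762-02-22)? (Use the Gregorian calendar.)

1687

Jul 11, 1757 → Jul 11, 1758: 365 days.
Jul 11, 1758 → Jul 11, 1759: 365 days.
Jul 11, 1759 → Jul 11, 1760: 366 days (Feb 29, 1760 is in that span).
Jul 11, 1760 → Jul 11, 1761: 365 days.
Jul 11, 1761 → Aug 11, 1761: 31 days (July has 31).
Aug 11, 1761 → Sep 11, 1761: 31 days (August has 31).
Sep 11, 1761 → Oct 11, 1761: 30 days (September has 30).
Oct 11, 1761 → Nov 11, 1761: 31 days (October has 31).
Nov 11, 1761 → Dec 11, 1761: 30 days (November has 30).
Dec 11, 1761 → Jan 11, 1762: 31 days (December has 31).
Jan 11, 1762 → Feb 11, 1762: 31 days (January has 31).
Feb 11, 1762 → Feb 22, 1762: 11 days.
Total: 1687 days.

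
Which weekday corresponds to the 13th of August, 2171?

Doomsday rule: the anchor day for the 2100s is Sunday. For year 71: 71÷12 = 5 r 11, and 11÷4 = 2, so 5+11+2 = 18.
Sunday + 18 ≡ Thursday — that's 2171's doomsday.
In August the doomsday date is Aug 8.
Aug 13 is 5 days after Aug 8; 5 mod 7 = 5, so Thursday + 5 = Tuesday.

Tuesday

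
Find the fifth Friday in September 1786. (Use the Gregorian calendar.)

September 29, 1786

September 1, 1786 is a Friday.
The first Friday is therefore September 1 (same day).
The fifth Friday is 1 + 4×7 = September 29.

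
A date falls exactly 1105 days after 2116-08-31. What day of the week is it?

First find the weekday of Aug 31, 2116. Doomsday rule: the anchor day for the 2100s is Sunday. For year 16: 16÷12 = 1 r 4, and 4÷4 = 1, so 1+4+1 = 6.
Sunday + 6 ≡ Saturday — that's 2116's doomsday.
In August the doomsday date is Aug 8.
Aug 31 is 23 days after Aug 8; 23 mod 7 = 2, so Saturday + 2 = Monday.
1105 mod 7 = 6, so 1105 days after a Monday is Monday + 6 = Sunday.

Sunday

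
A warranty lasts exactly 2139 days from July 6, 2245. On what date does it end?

+365 (one year) → Jul 6, 2246 (1774 left).
+365 (one year) → Jul 6, 2247 (1409 left).
+366 (one year; includes Feb 29, 2248) → Jul 6, 2248 (1043 left).
+365 (one year) → Jul 6, 2249 (678 left).
+365 (one year) → Jul 6, 2250 (313 left).
Jul has 31 days: +26 → Aug 1, 2250 (287 left).
Aug has 31 days: +31 → Sep 1, 2250 (256 left).
Sep has 30 days: +30 → Oct 1, 2250 (226 left).
Oct has 31 days: +31 → Nov 1, 2250 (195 left).
Nov has 30 days: +30 → Dec 1, 2250 (165 left).
Dec has 31 days: +31 → Jan 1, 2251 (134 left).
Jan has 31 days: +31 → Feb 1, 2251 (103 left).
Feb has 28 days: +28 → Mar 1, 2251 (75 left).
Mar has 31 days: +31 → Apr 1, 2251 (44 left).
Apr has 30 days: +30 → May 1, 2251 (14 left).
+14 → May 15, 2251.

May 15, 2251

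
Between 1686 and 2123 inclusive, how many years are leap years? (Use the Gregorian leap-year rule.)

105

Multiples of 4 in [1686,2123]: 109.
Of those, multiples of 100: 5 (not leap unless ÷400).
Multiples of 400: 1.
Leap years = 109 − 5 + 1 = 105.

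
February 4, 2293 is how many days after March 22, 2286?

2511

Mar 22, 2286 → Mar 22, 2287: 365 days.
Mar 22, 2287 → Mar 22, 2288: 366 days (Feb 29, 2288 is in that span).
Mar 22, 2288 → Mar 22, 2289: 365 days.
Mar 22, 2289 → Mar 22, 2290: 365 days.
Mar 22, 2290 → Mar 22, 2291: 365 days.
Mar 22, 2291 → Mar 22, 2292: 366 days (Feb 29, 2292 is in that span).
Mar 22, 2292 → Apr 22, 2292: 31 days (March has 31).
Apr 22, 2292 → May 22, 2292: 30 days (April has 30).
May 22, 2292 → Jun 22, 2292: 31 days (May has 31).
Jun 22, 2292 → Jul 22, 2292: 30 days (June has 30).
Jul 22, 2292 → Aug 22, 2292: 31 days (July has 31).
Aug 22, 2292 → Sep 22, 2292: 31 days (August has 31).
Sep 22, 2292 → Oct 22, 2292: 30 days (September has 30).
Oct 22, 2292 → Nov 22, 2292: 31 days (October has 31).
Nov 22, 2292 → Dec 22, 2292: 30 days (November has 30).
Dec 22, 2292 → Jan 22, 2293: 31 days (December has 31).
Jan 22, 2293 → Feb 4, 2293: 13 days.
Total: 2511 days.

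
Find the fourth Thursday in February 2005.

February 1, 2005 is a Tuesday.
The first Thursday is therefore February 3 (2 days later).
The fourth Thursday is 3 + 3×7 = February 24.

February 24, 2005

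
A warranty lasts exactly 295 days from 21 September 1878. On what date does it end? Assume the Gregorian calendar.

July 13, 1879

Sep has 30 days: +10 → Oct 1, 1878 (285 left).
Oct has 31 days: +31 → Nov 1, 1878 (254 left).
Nov has 30 days: +30 → Dec 1, 1878 (224 left).
Dec has 31 days: +31 → Jan 1, 1879 (193 left).
Jan has 31 days: +31 → Feb 1, 1879 (162 left).
Feb has 28 days: +28 → Mar 1, 1879 (134 left).
Mar has 31 days: +31 → Apr 1, 1879 (103 left).
Apr has 30 days: +30 → May 1, 1879 (73 left).
May has 31 days: +31 → Jun 1, 1879 (42 left).
Jun has 30 days: +30 → Jul 1, 1879 (12 left).
+12 → Jul 13, 1879.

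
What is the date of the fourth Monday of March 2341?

March 24, 2341

March 1, 2341 is a Saturday.
The first Monday is therefore March 3 (2 days later).
The fourth Monday is 3 + 3×7 = March 24.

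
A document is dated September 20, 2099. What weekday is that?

Sunday

January 1, 2099 is a Thursday.
Jan 1, 2099 → Feb 1, 2099: 31 days (January has 31).
Feb 1, 2099 → Mar 1, 2099: 28 days (February has 28).
Mar 1, 2099 → Apr 1, 2099: 31 days (March has 31).
Apr 1, 2099 → May 1, 2099: 30 days (April has 30).
May 1, 2099 → Jun 1, 2099: 31 days (May has 31).
Jun 1, 2099 → Jul 1, 2099: 30 days (June has 30).
Jul 1, 2099 → Aug 1, 2099: 31 days (July has 31).
Aug 1, 2099 → Sep 1, 2099: 31 days (August has 31).
Sep 1, 2099 → Sep 20, 2099: 19 days.
Total: 262 days.
262 mod 7 = 3, so Thursday + 3 = Sunday.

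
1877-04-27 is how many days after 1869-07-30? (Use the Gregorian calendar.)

2828

Jul 30, 1869 → Jul 30, 1870: 365 days.
Jul 30, 1870 → Jul 30, 1871: 365 days.
Jul 30, 1871 → Jul 30, 1872: 366 days (Feb 29, 1872 is in that span).
Jul 30, 1872 → Jul 30, 1873: 365 days.
Jul 30, 1873 → Jul 30, 1874: 365 days.
Jul 30, 1874 → Jul 30, 1875: 365 days.
Jul 30, 1875 → Jul 30, 1876: 366 days (Feb 29, 1876 is in that span).
Jul 30, 1876 → Aug 30, 1876: 31 days (July has 31).
Aug 30, 1876 → Sep 30, 1876: 31 days (August has 31).
Sep 30, 1876 → Oct 30, 1876: 30 days (September has 30).
Oct 30, 1876 → Nov 30, 1876: 31 days (October has 31).
Nov 30, 1876 → Dec 30, 1876: 30 days (November has 30).
Dec 30, 1876 → Jan 30, 1877: 31 days (December has 31).
Jan 30, 1877 → Feb 28, 1877: 29 days (January has 31).
Feb 28, 1877 → Mar 28, 1877: 28 days (February has 28).
Mar 28, 1877 → Apr 27, 1877: 30 days.
Total: 2828 days.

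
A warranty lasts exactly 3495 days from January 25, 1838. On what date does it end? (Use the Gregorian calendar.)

August 21, 1847

+365 (one year) → Jan 25, 1839 (3130 left).
+365 (one year) → Jan 25, 1840 (2765 left).
+366 (one year; includes Feb 29, 1840) → Jan 25, 1841 (2399 left).
+365 (one year) → Jan 25, 1842 (2034 left).
+365 (one year) → Jan 25, 1843 (1669 left).
+365 (one year) → Jan 25, 1844 (1304 left).
+366 (one year; includes Feb 29, 1844) → Jan 25, 1845 (938 left).
+365 (one year) → Jan 25, 1846 (573 left).
+365 (one year) → Jan 25, 1847 (208 left).
Jan has 31 days: +7 → Feb 1, 1847 (201 left).
Feb has 28 days: +28 → Mar 1, 1847 (173 left).
Mar has 31 days: +31 → Apr 1, 1847 (142 left).
Apr has 30 days: +30 → May 1, 1847 (112 left).
May has 31 days: +31 → Jun 1, 1847 (81 left).
Jun has 30 days: +30 → Jul 1, 1847 (51 left).
Jul has 31 days: +31 → Aug 1, 1847 (20 left).
+20 → Aug 21, 1847.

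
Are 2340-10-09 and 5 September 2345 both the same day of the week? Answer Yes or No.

Yes

From Oct 9, 2340 to Sep 5, 2345 is 1792 days.
1792 mod 7 = 0, so they are the same weekday.
(Oct 9, 2340 is a Wednesday; Sep 5, 2345 is a Wednesday.)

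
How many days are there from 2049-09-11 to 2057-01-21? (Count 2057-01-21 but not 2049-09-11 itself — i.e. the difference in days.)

2689

Sep 11, 2049 → Sep 11, 2050: 365 days.
Sep 11, 2050 → Sep 11, 2051: 365 days.
Sep 11, 2051 → Sep 11, 2052: 366 days (Feb 29, 2052 is in that span).
Sep 11, 2052 → Sep 11, 2053: 365 days.
Sep 11, 2053 → Sep 11, 2054: 365 days.
Sep 11, 2054 → Sep 11, 2055: 365 days.
Sep 11, 2055 → Sep 11, 2056: 366 days (Feb 29, 2056 is in that span).
Sep 11, 2056 → Oct 11, 2056: 30 days (September has 30).
Oct 11, 2056 → Nov 11, 2056: 31 days (October has 31).
Nov 11, 2056 → Dec 11, 2056: 30 days (November has 30).
Dec 11, 2056 → Jan 11, 2057: 31 days (December has 31).
Jan 11, 2057 → Jan 21, 2057: 10 days.
Total: 2689 days.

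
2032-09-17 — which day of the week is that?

Doomsday rule: the anchor day for the 2000s is Tuesday. For year 32: 32÷12 = 2 r 8, and 8÷4 = 2, so 2+8+2 = 12.
Tuesday + 12 ≡ Sunday — that's 2032's doomsday.
In September the doomsday date is Sep 5.
Sep 17 is 12 days after Sep 5; 12 mod 7 = 5, so Sunday + 5 = Friday.

Friday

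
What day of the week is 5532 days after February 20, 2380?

First find the weekday of Feb 20, 2380. Doomsday rule: the anchor day for the 2300s is Wednesday. For year 80: 80÷12 = 6 r 8, and 8÷4 = 2, so 6+8+2 = 16.
Wednesday + 16 ≡ Friday — that's 2380's doomsday.
In February the doomsday date is Feb 29 (2380 is a leap year (divisible by 4)).
Feb 20 is 9 days before Feb 29; 9 mod 7 = 2, so Friday − 2 = Wednesday.
5532 mod 7 = 2, so 5532 days after a Wednesday is Wednesday + 2 = Friday.

Friday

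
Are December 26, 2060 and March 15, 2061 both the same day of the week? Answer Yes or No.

No

From Dec 26, 2060 to Mar 15, 2061 is 79 days.
79 mod 7 = 2, so they are different weekdays.
(Dec 26, 2060 is a Sunday; Mar 15, 2061 is a Tuesday.)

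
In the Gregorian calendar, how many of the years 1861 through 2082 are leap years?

54

Multiples of 4 in [1861,2082]: 55.
Of those, multiples of 100: 2 (not leap unless ÷400).
Multiples of 400: 1.
Leap years = 55 − 2 + 1 = 54.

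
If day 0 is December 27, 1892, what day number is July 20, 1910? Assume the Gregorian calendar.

6413

Dec 27, 1892 → Dec 27, 1893: 365 days.
Dec 27, 1893 → Dec 27, 1894: 365 days.
Dec 27, 1894 → Dec 27, 1895: 365 days.
Dec 27, 1895 → Dec 27, 1896: 366 days (Feb 29, 1896 is in that span).
Dec 27, 1896 → Dec 27, 1897: 365 days.
Dec 27, 1897 → Dec 27, 1898: 365 days.
Dec 27, 1898 → Dec 27, 1899: 365 days.
Dec 27, 1899 → Dec 27, 1900: 365 days.
Dec 27, 1900 → Dec 27, 1901: 365 days.
Dec 27, 1901 → Dec 27, 1902: 365 days.
Dec 27, 1902 → Dec 27, 1903: 365 days.
Dec 27, 1903 → Dec 27, 1904: 366 days (Feb 29, 1904 is in that span).
Dec 27, 1904 → Dec 27, 1905: 365 days.
Dec 27, 1905 → Dec 27, 1906: 365 days.
Dec 27, 1906 → Dec 27, 1907: 365 days.
Dec 27, 1907 → Dec 27, 1908: 366 days (Feb 29, 1908 is in that span).
Dec 27, 1908 → Dec 27, 1909: 365 days.
Dec 27, 1909 → Jan 27, 1910: 31 days (December has 31).
Jan 27, 1910 → Feb 27, 1910: 31 days (January has 31).
Feb 27, 1910 → Mar 27, 1910: 28 days (February has 28).
Mar 27, 1910 → Apr 27, 1910: 31 days (March has 31).
Apr 27, 1910 → May 27, 1910: 30 days (April has 30).
May 27, 1910 → Jun 27, 1910: 31 days (May has 31).
Jun 27, 1910 → Jul 20, 1910: 23 days.
Total: 6413 days.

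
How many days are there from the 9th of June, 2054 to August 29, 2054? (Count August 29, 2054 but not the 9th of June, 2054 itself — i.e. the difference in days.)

81

Jun 9, 2054 → Jul 9, 2054: 30 days (June has 30).
Jul 9, 2054 → Aug 9, 2054: 31 days (July has 31).
Aug 9, 2054 → Aug 29, 2054: 20 days.
Total: 81 days.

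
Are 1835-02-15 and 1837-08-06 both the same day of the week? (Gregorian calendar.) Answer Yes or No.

From Feb 15, 1835 to Aug 6, 1837 is 903 days.
903 mod 7 = 0, so they are the same weekday.
(Feb 15, 1835 is a Sunday; Aug 6, 1837 is a Sunday.)

Yes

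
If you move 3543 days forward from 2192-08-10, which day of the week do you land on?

Saturday

Aug 10, 2192 is a Friday.
3543 mod 7 = 1, so 3543 days after a Friday is Friday + 1 = Saturday.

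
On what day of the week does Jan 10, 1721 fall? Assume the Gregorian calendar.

Doomsday rule: the anchor day for the 1700s is Sunday. For year 21: 21÷12 = 1 r 9, and 9÷4 = 2, so 1+9+2 = 12.
Sunday + 12 ≡ Friday — that's 1721's doomsday.
In January the doomsday date is Jan 3 (1721 is not a leap year).
Jan 10 is 7 days after Jan 3; 7 mod 7 = 0, so Friday + 0 = Friday.

Friday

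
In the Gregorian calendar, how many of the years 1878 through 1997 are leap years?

Multiples of 4 in [1878,1997]: 30.
Of those, multiples of 100: 1 (not leap unless ÷400).
Multiples of 400: 0.
Leap years = 30 − 1 + 0 = 29.

29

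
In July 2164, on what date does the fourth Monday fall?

July 1, 2164 is a Sunday.
The first Monday is therefore July 2 (1 days later).
The fourth Monday is 2 + 3×7 = July 23.

July 23, 2164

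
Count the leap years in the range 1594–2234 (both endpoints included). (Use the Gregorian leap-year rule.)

155

Multiples of 4 in [1594,2234]: 160.
Of those, multiples of 100: 7 (not leap unless ÷400).
Multiples of 400: 2.
Leap years = 160 − 7 + 2 = 155.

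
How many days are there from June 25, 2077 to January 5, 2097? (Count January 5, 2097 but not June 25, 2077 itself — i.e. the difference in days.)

7134

Jun 25, 2077 → Jun 25, 2078: 365 days.
Jun 25, 2078 → Jun 25, 2079: 365 days.
Jun 25, 2079 → Jun 25, 2080: 366 days (Feb 29, 2080 is in that span).
Jun 25, 2080 → Jun 25, 2081: 365 days.
Jun 25, 2081 → Jun 25, 2082: 365 days.
Jun 25, 2082 → Jun 25, 2083: 365 days.
Jun 25, 2083 → Jun 25, 2084: 366 days (Feb 29, 2084 is in that span).
Jun 25, 2084 → Jun 25, 2085: 365 days.
Jun 25, 2085 → Jun 25, 2086: 365 days.
Jun 25, 2086 → Jun 25, 2087: 365 days.
Jun 25, 2087 → Jun 25, 2088: 366 days (Feb 29, 2088 is in that span).
Jun 25, 2088 → Jun 25, 2089: 365 days.
Jun 25, 2089 → Jun 25, 2090: 365 days.
Jun 25, 2090 → Jun 25, 2091: 365 days.
Jun 25, 2091 → Jun 25, 2092: 366 days (Feb 29, 2092 is in that span).
Jun 25, 2092 → Jun 25, 2093: 365 days.
Jun 25, 2093 → Jun 25, 2094: 365 days.
Jun 25, 2094 → Jun 25, 2095: 365 days.
Jun 25, 2095 → Jun 25, 2096: 366 days (Feb 29, 2096 is in that span).
Jun 25, 2096 → Jul 25, 2096: 30 days (June has 30).
Jul 25, 2096 → Aug 25, 2096: 31 days (July has 31).
Aug 25, 2096 → Sep 25, 2096: 31 days (August has 31).
Sep 25, 2096 → Oct 25, 2096: 30 days (September has 30).
Oct 25, 2096 → Nov 25, 2096: 31 days (October has 31).
Nov 25, 2096 → Dec 25, 2096: 30 days (November has 30).
Dec 25, 2096 → Jan 5, 2097: 11 days.
Total: 7134 days.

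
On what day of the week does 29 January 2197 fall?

Doomsday rule: the anchor day for the 2100s is Sunday. For year 97: 97÷12 = 8 r 1, and 1÷4 = 0, so 8+1+0 = 9.
Sunday + 9 ≡ Tuesday — that's 2197's doomsday.
In January the doomsday date is Jan 3 (2197 is not a leap year).
Jan 29 is 26 days after Jan 3; 26 mod 7 = 5, so Tuesday + 5 = Sunday.

Sunday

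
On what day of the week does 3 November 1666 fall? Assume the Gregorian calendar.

Wednesday

Doomsday rule: the anchor day for the 1600s is Tuesday. For year 66: 66÷12 = 5 r 6, and 6÷4 = 1, so 5+6+1 = 12.
Tuesday + 12 ≡ Sunday — that's 1666's doomsday.
In November the doomsday date is Nov 7.
Nov 3 is 4 days before Nov 7; 4 mod 7 = 4, so Sunday − 4 = Wednesday.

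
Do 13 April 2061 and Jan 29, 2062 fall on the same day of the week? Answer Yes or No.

No

From Apr 13, 2061 to Jan 29, 2062 is 291 days.
291 mod 7 = 4, so they are different weekdays.
(Apr 13, 2061 is a Wednesday; Jan 29, 2062 is a Sunday.)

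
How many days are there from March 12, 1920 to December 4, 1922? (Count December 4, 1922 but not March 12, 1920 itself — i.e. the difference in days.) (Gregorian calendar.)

Mar 12, 1920 → Mar 12, 1921: 365 days.
Mar 12, 1921 → Mar 12, 1922: 365 days.
Mar 12, 1922 → Apr 12, 1922: 31 days (March has 31).
Apr 12, 1922 → May 12, 1922: 30 days (April has 30).
May 12, 1922 → Jun 12, 1922: 31 days (May has 31).
Jun 12, 1922 → Jul 12, 1922: 30 days (June has 30).
Jul 12, 1922 → Aug 12, 1922: 31 days (July has 31).
Aug 12, 1922 → Sep 12, 1922: 31 days (August has 31).
Sep 12, 1922 → Oct 12, 1922: 30 days (September has 30).
Oct 12, 1922 → Nov 12, 1922: 31 days (October has 31).
Nov 12, 1922 → Dec 4, 1922: 22 days.
Total: 997 days.

997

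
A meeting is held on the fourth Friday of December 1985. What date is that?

December 27, 1985

December 1, 1985 is a Sunday.
The first Friday is therefore December 6 (5 days later).
The fourth Friday is 6 + 3×7 = December 27.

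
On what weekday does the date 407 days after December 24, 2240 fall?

Friday

Dec 24, 2240 is a Thursday.
407 mod 7 = 1, so 407 days after a Thursday is Thursday + 1 = Friday.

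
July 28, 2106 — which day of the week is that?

January 1, 2106 is a Friday.
Jan 1, 2106 → Feb 1, 2106: 31 days (January has 31).
Feb 1, 2106 → Mar 1, 2106: 28 days (February has 28).
Mar 1, 2106 → Apr 1, 2106: 31 days (March has 31).
Apr 1, 2106 → May 1, 2106: 30 days (April has 30).
May 1, 2106 → Jun 1, 2106: 31 days (May has 31).
Jun 1, 2106 → Jul 1, 2106: 30 days (June has 30).
Jul 1, 2106 → Jul 28, 2106: 27 days.
Total: 208 days.
208 mod 7 = 5, so Friday + 5 = Wednesday.

Wednesday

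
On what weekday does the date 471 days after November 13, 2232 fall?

Thursday

First find the weekday of Nov 13, 2232. Doomsday rule: the anchor day for the 2200s is Friday. For year 32: 32÷12 = 2 r 8, and 8÷4 = 2, so 2+8+2 = 12.
Friday + 12 ≡ Wednesday — that's 2232's doomsday.
In November the doomsday date is Nov 7.
Nov 13 is 6 days after Nov 7; 6 mod 7 = 6, so Wednesday + 6 = Tuesday.
471 mod 7 = 2, so 471 days after a Tuesday is Tuesday + 2 = Thursday.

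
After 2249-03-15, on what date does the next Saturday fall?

March 17, 2249

Mar 15, 2249 is a Thursday.
From Thursday to the next Saturday is 2 days.
Mar 15, 2249 + 2 = Mar 17, 2249.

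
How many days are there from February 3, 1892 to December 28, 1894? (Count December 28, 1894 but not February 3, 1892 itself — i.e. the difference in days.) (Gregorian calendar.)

Feb 3, 1892 → Feb 3, 1893: 366 days (Feb 29, 1892 is in that span).
Feb 3, 1893 → Feb 3, 1894: 365 days.
Feb 3, 1894 → Mar 3, 1894: 28 days (February has 28).
Mar 3, 1894 → Apr 3, 1894: 31 days (March has 31).
Apr 3, 1894 → May 3, 1894: 30 days (April has 30).
May 3, 1894 → Jun 3, 1894: 31 days (May has 31).
Jun 3, 1894 → Jul 3, 1894: 30 days (June has 30).
Jul 3, 1894 → Aug 3, 1894: 31 days (July has 31).
Aug 3, 1894 → Sep 3, 1894: 31 days (August has 31).
Sep 3, 1894 → Oct 3, 1894: 30 days (September has 30).
Oct 3, 1894 → Nov 3, 1894: 31 days (October has 31).
Nov 3, 1894 → Dec 3, 1894: 30 days (November has 30).
Dec 3, 1894 → Dec 28, 1894: 25 days.
Total: 1059 days.

1059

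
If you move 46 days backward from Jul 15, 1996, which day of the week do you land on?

Thursday

Jul 15, 1996 is a Monday.
46 mod 7 = 4, so 46 days before a Monday is Monday − 4 = Thursday.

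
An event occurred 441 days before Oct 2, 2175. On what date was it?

−365 (one year) → Oct 2, 2174 (76 left).
−2 → Sep 30, 2174 (end of Sep, 30 days; 74 left).
−30 → Aug 31, 2174 (end of Aug, 31 days; 44 left).
−31 → Jul 31, 2174 (end of Jul, 31 days; 13 left).
−13 → Jul 18, 2174.

July 18, 2174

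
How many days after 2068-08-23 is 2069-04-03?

Aug 23, 2068 → Sep 23, 2068: 31 days (August has 31).
Sep 23, 2068 → Oct 23, 2068: 30 days (September has 30).
Oct 23, 2068 → Nov 23, 2068: 31 days (October has 31).
Nov 23, 2068 → Dec 23, 2068: 30 days (November has 30).
Dec 23, 2068 → Jan 23, 2069: 31 days (December has 31).
Jan 23, 2069 → Feb 23, 2069: 31 days (January has 31).
Feb 23, 2069 → Mar 23, 2069: 28 days (February has 28).
Mar 23, 2069 → Apr 3, 2069: 11 days.
Total: 223 days.

223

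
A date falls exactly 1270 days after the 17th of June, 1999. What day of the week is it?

Sunday

Jun 17, 1999 is a Thursday.
1270 mod 7 = 3, so 1270 days after a Thursday is Thursday + 3 = Sunday.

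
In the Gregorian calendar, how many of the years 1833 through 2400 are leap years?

138

Multiples of 4 in [1833,2400]: 142.
Of those, multiples of 100: 6 (not leap unless ÷400).
Multiples of 400: 2.
Leap years = 142 − 6 + 2 = 138.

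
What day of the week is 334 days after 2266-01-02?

Sunday

Jan 2, 2266 is a Tuesday.
334 mod 7 = 5, so 334 days after a Tuesday is Tuesday + 5 = Sunday.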